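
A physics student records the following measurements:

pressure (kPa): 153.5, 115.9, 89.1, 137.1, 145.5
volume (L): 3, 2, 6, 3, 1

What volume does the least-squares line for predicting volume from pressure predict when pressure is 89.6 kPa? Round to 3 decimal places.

n = 5, Σx = 641.1, Σy = 15, Σxy = 1783.7, Σx² = 84900.53
Sxx = Σx² − (Σx)²/n = 84900.53 − 82201.842 = 2698.688
Sxy = Σxy − (Σx)(Σy)/n = 1783.7 − 1923.3 = -139.6
b = Sxy/Sxx = -139.6/2698.688 = -0.051729
a = ȳ − b·x̄ = 3 − (-0.051729)·128.22 = 9.632672
ŷ(89.6) = a + b·89.6 = 9.632672 + (-0.051729)·89.6 = 4.997768

4.998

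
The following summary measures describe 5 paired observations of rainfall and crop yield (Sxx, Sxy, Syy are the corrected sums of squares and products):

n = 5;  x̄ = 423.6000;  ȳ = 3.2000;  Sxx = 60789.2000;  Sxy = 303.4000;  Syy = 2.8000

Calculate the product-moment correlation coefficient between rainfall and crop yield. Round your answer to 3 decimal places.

r = Sxy/√(Sxx·Syy) = 303.4/√(170209.76) = 303.4/412.564856 = 0.735400

0.735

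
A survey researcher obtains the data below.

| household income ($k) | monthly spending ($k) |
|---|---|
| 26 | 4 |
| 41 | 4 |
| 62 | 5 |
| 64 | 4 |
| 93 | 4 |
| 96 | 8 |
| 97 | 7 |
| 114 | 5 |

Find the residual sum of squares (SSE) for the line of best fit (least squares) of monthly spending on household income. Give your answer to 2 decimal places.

11.76

n = 8, Σx = 593, Σy = 41, Σxy = 3223, Σx² = 50567, Σy² = 227
Sxx = Σx² − (Σx)²/n = 50567 − 43956.125 = 6610.875
Sxy = Σxy − (Σx)(Σy)/n = 3223 − 3039.125 = 183.875
Syy = Σy² − (Σy)²/n = 227 − 210.125 = 16.875
b = Sxy/Sxx = 183.875/6610.875 = 0.027814
SSE = Syy − b·Sxy = 16.875 − 0.027814·183.875 = 11.760697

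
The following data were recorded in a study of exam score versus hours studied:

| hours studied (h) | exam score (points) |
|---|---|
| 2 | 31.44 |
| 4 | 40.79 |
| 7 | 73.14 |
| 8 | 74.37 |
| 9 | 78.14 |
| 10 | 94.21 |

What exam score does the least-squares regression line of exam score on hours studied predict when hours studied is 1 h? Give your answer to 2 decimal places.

21.72

n = 6, Σx = 40, Σy = 392.09, Σxy = 2978.34, Σx² = 314
Sxx = Σx² − (Σx)²/n = 314 − 266.666667 = 47.333333
Sxy = Σxy − (Σx)(Σy)/n = 2978.34 − 2613.933333 = 364.406667
b = Sxy/Sxx = 364.406667/47.333333 = 7.698732
a = ȳ − b·x̄ = 65.348333 − 7.698732·6.666667 = 14.023451
ŷ(1) = a + b·1 = 14.023451 + 7.698732·1 = 21.722183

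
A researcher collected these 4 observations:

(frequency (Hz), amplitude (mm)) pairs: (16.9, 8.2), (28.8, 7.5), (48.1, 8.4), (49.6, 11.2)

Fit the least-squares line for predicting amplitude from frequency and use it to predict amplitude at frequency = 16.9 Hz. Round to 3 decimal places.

n = 4, Σx = 143.4, Σy = 35.3, Σxy = 1314.14, Σx² = 5888.82
Sxx = Σx² − (Σx)²/n = 5888.82 − 5140.89 = 747.93
Sxy = Σxy − (Σx)(Σy)/n = 1314.14 − 1265.505 = 48.635
b = Sxy/Sxx = 48.635/747.93 = 0.065026
a = ȳ − b·x̄ = 8.825 − 0.065026·35.85 = 6.493813
ŷ(16.9) = a + b·16.9 = 6.493813 + 0.065026·16.9 = 7.592755

7.593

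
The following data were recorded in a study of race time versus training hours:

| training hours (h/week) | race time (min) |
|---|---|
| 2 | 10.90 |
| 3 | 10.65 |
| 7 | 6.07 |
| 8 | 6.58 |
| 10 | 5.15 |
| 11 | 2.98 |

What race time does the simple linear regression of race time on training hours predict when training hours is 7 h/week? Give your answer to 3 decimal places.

6.915

n = 6, Σx = 41, Σy = 42.33, Σxy = 233.16, Σx² = 347
Sxx = Σx² − (Σx)²/n = 347 − 280.166667 = 66.833333
Sxy = Σxy − (Σx)(Σy)/n = 233.16 − 289.255 = -56.095
b = Sxy/Sxx = -56.095/66.833333 = -0.839327
a = ȳ − b·x̄ = 7.055 − (-0.839327)·6.833333 = 12.790399
ŷ(7) = a + b·7 = 12.790399 + (-0.839327)·7 = 6.915112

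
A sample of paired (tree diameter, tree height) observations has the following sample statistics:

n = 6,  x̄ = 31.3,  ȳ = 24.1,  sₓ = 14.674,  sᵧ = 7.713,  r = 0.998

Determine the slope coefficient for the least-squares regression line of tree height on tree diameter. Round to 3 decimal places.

0.525

b = r · sᵧ/sₓ = 0.998 · 7.713/14.674 = 0.524572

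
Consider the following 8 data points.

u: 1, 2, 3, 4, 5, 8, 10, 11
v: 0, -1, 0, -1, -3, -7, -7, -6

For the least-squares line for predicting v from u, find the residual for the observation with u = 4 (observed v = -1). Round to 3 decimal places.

n = 8, Σx = 44, Σy = -25, Σxy = -213, Σx² = 340
Sxx = Σx² − (Σx)²/n = 340 − 242 = 98
Sxy = Σxy − (Σx)(Σy)/n = -213 − (-137.5) = -75.5
b = Sxy/Sxx = -75.5/98 = -0.770408
a = ȳ − b·x̄ = -3.125 − (-0.770408)·5.5 = 1.112245
ŷ(4) = 1.112245 + (-0.770408)·4 = -1.969388
residual = y − ŷ = -1 − (-1.969388) = 0.969388

0.969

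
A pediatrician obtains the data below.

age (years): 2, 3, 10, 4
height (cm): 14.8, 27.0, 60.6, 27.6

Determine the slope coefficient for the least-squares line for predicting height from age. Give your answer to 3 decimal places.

5.406

n = 4, Σx = 19, Σy = 130, Σxy = 827, Σx² = 129
Sxx = Σx² − (Σx)²/n = 129 − 90.25 = 38.75
Sxy = Σxy − (Σx)(Σy)/n = 827 − 617.5 = 209.5
b = Sxy/Sxx = 209.5/38.75 = 5.406452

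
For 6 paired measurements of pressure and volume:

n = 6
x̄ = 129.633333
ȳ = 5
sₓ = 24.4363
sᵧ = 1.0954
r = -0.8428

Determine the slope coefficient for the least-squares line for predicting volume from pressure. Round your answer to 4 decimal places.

-0.0378

b = r · sᵧ/sₓ = -0.8428 · 1.0954/24.4363 = -0.037780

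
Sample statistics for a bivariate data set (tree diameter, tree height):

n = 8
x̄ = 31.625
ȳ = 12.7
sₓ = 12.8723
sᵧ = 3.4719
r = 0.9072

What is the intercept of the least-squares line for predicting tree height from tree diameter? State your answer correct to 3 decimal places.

4.962

b = r · sᵧ/sₓ = 0.9072 · 3.4719/12.8723 = 0.244689
a = ȳ − b·x̄ = 12.7 − 0.244689·31.625 = 4.961717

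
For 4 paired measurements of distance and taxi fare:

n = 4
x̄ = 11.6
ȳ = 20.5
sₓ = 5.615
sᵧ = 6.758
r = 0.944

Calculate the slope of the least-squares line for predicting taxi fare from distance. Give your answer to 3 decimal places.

1.136

b = r · sᵧ/sₓ = 0.944 · 6.758/5.615 = 1.136162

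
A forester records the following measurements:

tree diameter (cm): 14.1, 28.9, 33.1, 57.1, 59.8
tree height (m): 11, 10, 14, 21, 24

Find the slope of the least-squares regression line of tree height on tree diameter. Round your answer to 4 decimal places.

0.2993

n = 5, Σx = 193, Σy = 80, Σxy = 3541.8, Σx² = 8966.08
Sxx = Σx² − (Σx)²/n = 8966.08 − 7449.8 = 1516.28
Sxy = Σxy − (Σx)(Σy)/n = 3541.8 − 3088 = 453.8
b = Sxy/Sxx = 453.8/1516.28 = 0.299285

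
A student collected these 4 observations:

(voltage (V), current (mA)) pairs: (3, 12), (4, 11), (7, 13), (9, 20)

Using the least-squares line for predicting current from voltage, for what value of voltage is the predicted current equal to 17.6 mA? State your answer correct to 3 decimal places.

n = 4, Σx = 23, Σy = 56, Σxy = 351, Σx² = 155
Sxx = Σx² − (Σx)²/n = 155 − 132.25 = 22.75
Sxy = Σxy − (Σx)(Σy)/n = 351 − 322 = 29
b = Sxy/Sxx = 29/22.75 = 1.274725
a = ȳ − b·x̄ = 14 − 1.274725·5.75 = 6.670330
Set a + b·x = 17.6: x = (17.6 − 6.670330) / 1.274725 = 8.574138

8.574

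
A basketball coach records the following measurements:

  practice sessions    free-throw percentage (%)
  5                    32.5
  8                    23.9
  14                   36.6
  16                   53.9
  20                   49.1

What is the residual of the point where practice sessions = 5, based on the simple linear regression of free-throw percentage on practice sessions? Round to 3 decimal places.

5.738

n = 5, Σx = 63, Σy = 196, Σxy = 2710.5, Σx² = 941
Sxx = Σx² − (Σx)²/n = 941 − 793.8 = 147.2
Sxy = Σxy − (Σx)(Σy)/n = 2710.5 − 2469.6 = 240.9
b = Sxy/Sxx = 240.9/147.2 = 1.636549
a = ȳ − b·x̄ = 39.2 − 1.636549·12.6 = 18.579484
ŷ(5) = 18.579484 + 1.636549·5 = 26.762228
residual = y − ŷ = 32.5 − 26.762228 = 5.737772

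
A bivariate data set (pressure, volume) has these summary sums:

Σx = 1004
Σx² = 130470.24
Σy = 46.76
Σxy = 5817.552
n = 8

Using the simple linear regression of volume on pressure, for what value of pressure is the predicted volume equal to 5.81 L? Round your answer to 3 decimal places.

128.577

Sxx = Σx² − (Σx)²/n = 130470.24 − 126002 = 4468.24
Sxy = Σxy − (Σx)(Σy)/n = 5817.552 − 5868.38 = -50.828
b = Sxy/Sxx = -50.828/4468.24 = -0.011375
a = ȳ − b·x̄ = 5.845 − (-0.011375)·125.5 = 7.272612
Set a + b·x = 5.81: x = (5.81 − 7.272612) / (-0.011375) = 128.576816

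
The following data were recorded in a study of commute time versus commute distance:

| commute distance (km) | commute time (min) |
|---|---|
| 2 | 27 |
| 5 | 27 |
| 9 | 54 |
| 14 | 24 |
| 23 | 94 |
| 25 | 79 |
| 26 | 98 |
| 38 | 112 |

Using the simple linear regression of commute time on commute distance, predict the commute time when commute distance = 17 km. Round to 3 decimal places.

n = 8, Σx = 142, Σy = 515, Σxy = 11952, Σx² = 3580
Sxx = Σx² − (Σx)²/n = 3580 − 2520.5 = 1059.5
Sxy = Σxy − (Σx)(Σy)/n = 11952 − 9141.25 = 2810.75
b = Sxy/Sxx = 2810.75/1059.5 = 2.652902
a = ȳ − b·x̄ = 64.375 − 2.652902·17.75 = 17.285984
ŷ(17) = a + b·17 = 17.285984 + 2.652902·17 = 62.385323

62.385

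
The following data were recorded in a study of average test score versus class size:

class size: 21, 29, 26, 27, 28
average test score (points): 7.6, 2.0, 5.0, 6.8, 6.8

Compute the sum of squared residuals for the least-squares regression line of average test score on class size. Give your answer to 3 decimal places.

n = 5, Σx = 131, Σy = 28.2, Σxy = 721.6, Σx² = 3471, Σy² = 179.24
Sxx = Σx² − (Σx)²/n = 3471 − 3432.2 = 38.8
Sxy = Σxy − (Σx)(Σy)/n = 721.6 − 738.84 = -17.24
Syy = Σy² − (Σy)²/n = 179.24 − 159.048 = 20.192
b = Sxy/Sxx = -17.24/38.8 = -0.444330
SSE = Syy − b·Sxy = 20.192 − (-0.444330)·(-17.24) = 12.531753

12.532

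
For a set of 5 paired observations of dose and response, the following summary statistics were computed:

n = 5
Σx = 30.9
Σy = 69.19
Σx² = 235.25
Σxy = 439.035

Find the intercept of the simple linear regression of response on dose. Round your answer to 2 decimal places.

12.24

Sxx = Σx² − (Σx)²/n = 235.25 − 190.962 = 44.288
Sxy = Σxy − (Σx)(Σy)/n = 439.035 − 427.5942 = 11.4408
b = Sxy/Sxx = 11.4408/44.288 = 0.258327
a = ȳ − b·x̄ = 13.838 − 0.258327·6.18 = 12.241537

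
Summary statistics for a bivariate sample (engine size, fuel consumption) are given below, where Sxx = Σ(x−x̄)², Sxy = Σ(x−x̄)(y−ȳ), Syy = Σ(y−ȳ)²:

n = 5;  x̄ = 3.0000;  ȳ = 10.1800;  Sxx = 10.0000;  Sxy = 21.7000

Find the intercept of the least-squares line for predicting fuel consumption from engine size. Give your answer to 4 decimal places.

b = Sxy/Sxx = 21.7/10 = 2.17
a = ȳ − b·x̄ = 10.18 − 2.17·3 = 3.67

3.6700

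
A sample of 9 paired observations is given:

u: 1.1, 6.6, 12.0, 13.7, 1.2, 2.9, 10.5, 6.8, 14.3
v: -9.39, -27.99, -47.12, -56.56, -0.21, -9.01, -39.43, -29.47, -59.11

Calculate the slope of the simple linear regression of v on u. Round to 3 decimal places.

-4.082

n = 9, Σx = 69.1, Σy = -278.29, Σxy = -3021.44, Σx² = 747.29
Sxx = Σx² − (Σx)²/n = 747.29 − 530.534444 = 216.755556
Sxy = Σxy − (Σx)(Σy)/n = -3021.44 − (-2136.648778) = -884.791222
b = Sxy/Sxx = -884.791222/216.755556 = -4.081977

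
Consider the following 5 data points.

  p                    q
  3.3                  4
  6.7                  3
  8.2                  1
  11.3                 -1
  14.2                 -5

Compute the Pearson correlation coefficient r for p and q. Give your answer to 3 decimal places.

-0.971

n = 5, Σx = 43.7, Σy = 2, Σxy = -40.8, Σx² = 452.35, Σy² = 52
Sxx = Σx² − (Σx)²/n = 452.35 − 381.938 = 70.412
Sxy = Σxy − (Σx)(Σy)/n = -40.8 − 17.48 = -58.28
Syy = Σy² − (Σy)²/n = 52 − 0.8 = 51.2
r = Sxy/√(Sxx·Syy) = -58.28/√(3605.0944) = -58.28/60.042438 = -0.970647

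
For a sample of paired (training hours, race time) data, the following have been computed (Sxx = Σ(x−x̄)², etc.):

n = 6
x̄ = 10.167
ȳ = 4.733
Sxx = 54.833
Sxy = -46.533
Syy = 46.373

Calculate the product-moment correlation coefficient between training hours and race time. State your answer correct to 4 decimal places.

-0.9228

r = Sxy/√(Sxx·Syy) = -46.533/√(2542.770709) = -46.533/50.425893 = -0.922800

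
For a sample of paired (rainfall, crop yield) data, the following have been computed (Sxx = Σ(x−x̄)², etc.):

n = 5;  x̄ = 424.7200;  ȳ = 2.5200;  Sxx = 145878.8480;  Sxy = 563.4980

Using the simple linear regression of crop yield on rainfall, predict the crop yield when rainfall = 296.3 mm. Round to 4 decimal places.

b = Sxy/Sxx = 563.498/145878.848 = 0.003863
a = ȳ − b·x̄ = 2.52 − 0.003863·424.72 = 0.879400
ŷ(296.3) = a + b·296.3 = 0.879400 + 0.003863·296.3 = 2.023942

2.0239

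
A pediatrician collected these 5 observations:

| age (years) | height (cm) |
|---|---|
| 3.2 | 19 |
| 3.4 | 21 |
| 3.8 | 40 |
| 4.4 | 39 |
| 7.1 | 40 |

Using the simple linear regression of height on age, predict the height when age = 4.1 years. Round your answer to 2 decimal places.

n = 5, Σx = 21.9, Σy = 159, Σxy = 739.8, Σx² = 106.01
Sxx = Σx² − (Σx)²/n = 106.01 − 95.922 = 10.088
Sxy = Σxy − (Σx)(Σy)/n = 739.8 − 696.42 = 43.38
b = Sxy/Sxx = 43.38/10.088 = 4.300159
a = ȳ − b·x̄ = 31.8 − 4.300159·4.38 = 12.965305
ŷ(4.1) = a + b·4.1 = 12.965305 + 4.300159·4.1 = 30.595956

30.60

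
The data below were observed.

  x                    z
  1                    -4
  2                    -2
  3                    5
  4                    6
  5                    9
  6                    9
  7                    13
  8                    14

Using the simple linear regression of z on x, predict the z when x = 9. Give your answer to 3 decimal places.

17.821

n = 8, Σx = 36, Σy = 50, Σxy = 333, Σx² = 204
Sxx = Σx² − (Σx)²/n = 204 − 162 = 42
Sxy = Σxy − (Σx)(Σy)/n = 333 − 225 = 108
b = Sxy/Sxx = 108/42 = 2.571429
a = ȳ − b·x̄ = 6.25 − 2.571429·4.5 = -5.321429
ŷ(9) = a + b·9 = -5.321429 + 2.571429·9 = 17.821429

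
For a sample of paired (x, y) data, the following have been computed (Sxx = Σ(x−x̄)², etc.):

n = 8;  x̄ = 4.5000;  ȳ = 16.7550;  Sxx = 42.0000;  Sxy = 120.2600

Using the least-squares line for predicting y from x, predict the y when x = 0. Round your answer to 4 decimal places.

b = Sxy/Sxx = 120.26/42 = 2.863333
a = ȳ − b·x̄ = 16.755 − 2.863333·4.5 = 3.87
ŷ(0) = a + b·0 = 3.87 + 2.863333·0 = 3.87

3.8700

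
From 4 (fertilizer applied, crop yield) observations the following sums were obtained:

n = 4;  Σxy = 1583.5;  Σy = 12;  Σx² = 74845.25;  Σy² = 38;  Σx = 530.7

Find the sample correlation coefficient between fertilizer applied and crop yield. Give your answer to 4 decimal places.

-0.0913

Sxx = Σx² − (Σx)²/n = 74845.25 − 70410.6225 = 4434.6275
Sxy = Σxy − (Σx)(Σy)/n = 1583.5 − 1592.1 = -8.6
Syy = Σy² − (Σy)²/n = 38 − 36 = 2
r = Sxy/√(Sxx·Syy) = -8.6/√(8869.255) = -8.6/94.176722 = -0.091318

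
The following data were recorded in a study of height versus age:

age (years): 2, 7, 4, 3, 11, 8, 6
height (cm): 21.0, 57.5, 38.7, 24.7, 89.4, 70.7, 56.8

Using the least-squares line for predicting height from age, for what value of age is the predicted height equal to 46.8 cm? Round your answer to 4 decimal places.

5.2889

n = 7, Σx = 41, Σy = 358.8, Σxy = 2563.2, Σx² = 299
Sxx = Σx² − (Σx)²/n = 299 − 240.142857 = 58.857143
Sxy = Σxy − (Σx)(Σy)/n = 2563.2 − 2101.542857 = 461.657143
b = Sxy/Sxx = 461.657143/58.857143 = 7.843689
a = ȳ − b·x̄ = 51.257143 − 7.843689·5.857143 = 5.315534
Set a + b·x = 46.8: x = (46.8 − 5.315534) / 7.843689 = 5.288897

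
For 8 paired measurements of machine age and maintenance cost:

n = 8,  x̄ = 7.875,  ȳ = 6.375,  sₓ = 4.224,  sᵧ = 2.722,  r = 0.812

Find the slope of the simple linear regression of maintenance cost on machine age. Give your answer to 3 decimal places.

b = r · sᵧ/sₓ = 0.812 · 2.722/4.224 = 0.523263

0.523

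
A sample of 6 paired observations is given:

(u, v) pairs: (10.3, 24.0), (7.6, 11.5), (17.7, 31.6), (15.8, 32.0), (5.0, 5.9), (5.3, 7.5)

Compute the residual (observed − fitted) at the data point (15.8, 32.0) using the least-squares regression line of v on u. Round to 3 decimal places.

1.415

n = 6, Σx = 61.7, Σy = 112.5, Σxy = 1468.77, Σx² = 779.87
Sxx = Σx² − (Σx)²/n = 779.87 − 634.481667 = 145.388333
Sxy = Σxy − (Σx)(Σy)/n = 1468.77 − 1156.875 = 311.895
b = Sxy/Sxx = 311.895/145.388333 = 2.145255
a = ȳ − b·x̄ = 18.75 − 2.145255·10.283333 = -3.310369
ŷ(15.8) = -3.310369 + 2.145255·15.8 = 30.584655
residual = y − ŷ = 32.0 − 30.584655 = 1.415345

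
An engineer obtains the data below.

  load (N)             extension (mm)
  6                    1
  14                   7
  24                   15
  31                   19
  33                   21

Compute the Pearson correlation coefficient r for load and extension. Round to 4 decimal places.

0.9988

n = 5, Σx = 108, Σy = 63, Σxy = 1746, Σx² = 2858, Σy² = 1077
Sxx = Σx² − (Σx)²/n = 2858 − 2332.8 = 525.2
Sxy = Σxy − (Σx)(Σy)/n = 1746 − 1360.8 = 385.2
Syy = Σy² − (Σy)²/n = 1077 − 793.8 = 283.2
r = Sxy/√(Sxx·Syy) = 385.2/√(148736.64) = 385.2/385.663895 = 0.998797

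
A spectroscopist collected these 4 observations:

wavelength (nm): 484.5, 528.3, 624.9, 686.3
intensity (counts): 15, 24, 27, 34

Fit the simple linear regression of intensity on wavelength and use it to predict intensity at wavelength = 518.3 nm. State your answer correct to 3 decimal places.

19.872

n = 4, Σx = 2324, Σy = 100, Σxy = 60153.2, Σx² = 1375348.84
Sxx = Σx² − (Σx)²/n = 1375348.84 − 1350244 = 25104.84
Sxy = Σxy − (Σx)(Σy)/n = 60153.2 − 58100 = 2053.2
b = Sxy/Sxx = 2053.2/25104.84 = 0.081785
a = ȳ − b·x̄ = 25 − 0.081785·581 = -22.517100
ŷ(518.3) = a + b·518.3 = -22.517100 + 0.081785·518.3 = 19.872079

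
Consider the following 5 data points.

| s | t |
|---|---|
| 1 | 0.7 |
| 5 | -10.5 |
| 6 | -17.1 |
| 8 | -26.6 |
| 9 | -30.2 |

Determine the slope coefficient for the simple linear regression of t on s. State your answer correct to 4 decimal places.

-3.9572

n = 5, Σx = 29, Σy = -83.7, Σxy = -639, Σx² = 207
Sxx = Σx² − (Σx)²/n = 207 − 168.2 = 38.8
Sxy = Σxy − (Σx)(Σy)/n = -639 − (-485.46) = -153.54
b = Sxy/Sxx = -153.54/38.8 = -3.957216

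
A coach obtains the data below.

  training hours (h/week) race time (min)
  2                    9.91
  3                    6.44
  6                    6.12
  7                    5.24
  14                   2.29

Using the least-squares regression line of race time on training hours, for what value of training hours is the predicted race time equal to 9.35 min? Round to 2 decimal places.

n = 5, Σx = 32, Σy = 30, Σxy = 144.6, Σx² = 294
Sxx = Σx² − (Σx)²/n = 294 − 204.8 = 89.2
Sxy = Σxy − (Σx)(Σy)/n = 144.6 − 192 = -47.4
b = Sxy/Sxx = -47.4/89.2 = -0.531390
a = ȳ − b·x̄ = 6 − (-0.531390)·6.4 = 9.400897
Set a + b·x = 9.35: x = (9.35 − 9.400897) / (-0.531390) = 0.095781

0.10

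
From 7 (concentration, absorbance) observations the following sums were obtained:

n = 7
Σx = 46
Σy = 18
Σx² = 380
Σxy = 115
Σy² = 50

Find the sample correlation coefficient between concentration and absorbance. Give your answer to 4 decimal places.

Sxx = Σx² − (Σx)²/n = 380 − 302.285714 = 77.714286
Sxy = Σxy − (Σx)(Σy)/n = 115 − 118.285714 = -3.285714
Syy = Σy² − (Σy)²/n = 50 − 46.285714 = 3.714286
r = Sxy/√(Sxx·Syy) = -3.285714/√(288.653061) = -3.285714/16.989793 = -0.193393

-0.1934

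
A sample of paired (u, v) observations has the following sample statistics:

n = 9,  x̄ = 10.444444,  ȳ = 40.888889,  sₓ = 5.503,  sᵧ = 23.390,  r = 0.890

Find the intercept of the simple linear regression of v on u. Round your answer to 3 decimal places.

1.379

b = r · sᵧ/sₓ = 0.89 · 23.39/5.503 = 3.782864
a = ȳ − b·x̄ = 40.888889 − 3.782864·10.444444 = 1.378979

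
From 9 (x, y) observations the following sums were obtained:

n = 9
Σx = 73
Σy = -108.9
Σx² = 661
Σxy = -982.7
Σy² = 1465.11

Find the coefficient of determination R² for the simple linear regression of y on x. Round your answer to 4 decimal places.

0.9729

Sxx = Σx² − (Σx)²/n = 661 − 592.111111 = 68.888889
Sxy = Σxy − (Σx)(Σy)/n = -982.7 − (-883.3) = -99.4
Syy = Σy² − (Σy)²/n = 1465.11 − 1317.69 = 147.42
R² = Sxy²/(Sxx·Syy) = (-99.4)²/(68.888889·147.42) = 0.972898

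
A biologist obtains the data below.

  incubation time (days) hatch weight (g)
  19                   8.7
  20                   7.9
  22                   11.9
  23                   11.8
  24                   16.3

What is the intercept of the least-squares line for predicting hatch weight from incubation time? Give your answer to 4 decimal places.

-20.2512

n = 5, Σx = 108, Σy = 56.6, Σxy = 1247.7, Σx² = 2350
Sxx = Σx² − (Σx)²/n = 2350 − 2332.8 = 17.2
Sxy = Σxy − (Σx)(Σy)/n = 1247.7 − 1222.56 = 25.14
b = Sxy/Sxx = 25.14/17.2 = 1.461628
a = ȳ − b·x̄ = 11.32 − 1.461628·21.6 = -20.251163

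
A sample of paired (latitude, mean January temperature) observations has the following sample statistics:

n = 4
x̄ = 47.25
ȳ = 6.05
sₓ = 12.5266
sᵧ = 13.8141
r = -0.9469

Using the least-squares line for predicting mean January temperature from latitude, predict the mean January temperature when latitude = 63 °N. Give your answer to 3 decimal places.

b = r · sᵧ/sₓ = -0.9469 · 13.8141/12.5266 = -1.044224
a = ȳ − b·x̄ = 6.05 − (-1.044224)·47.25 = 55.389565
ŷ(63) = a + b·63 = 55.389565 + (-1.044224)·63 = -10.396522

-10.397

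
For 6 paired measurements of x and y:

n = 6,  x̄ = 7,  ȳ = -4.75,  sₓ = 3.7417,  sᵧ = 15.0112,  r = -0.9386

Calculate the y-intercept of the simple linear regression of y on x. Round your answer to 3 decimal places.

21.609

b = r · sᵧ/sₓ = -0.9386 · 15.0112/3.7417 = -3.765538
a = ȳ − b·x̄ = -4.75 − (-3.765538)·7 = 21.608764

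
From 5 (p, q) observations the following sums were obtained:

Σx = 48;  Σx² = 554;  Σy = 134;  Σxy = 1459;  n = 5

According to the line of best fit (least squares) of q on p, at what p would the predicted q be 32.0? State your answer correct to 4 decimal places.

12.4079

Sxx = Σx² − (Σx)²/n = 554 − 460.8 = 93.2
Sxy = Σxy − (Σx)(Σy)/n = 1459 − 1286.4 = 172.6
b = Sxy/Sxx = 172.6/93.2 = 1.851931
a = ȳ − b·x̄ = 26.8 − 1.851931·9.6 = 9.021459
Set a + b·x = 32.0: x = (32.0 − 9.021459) / 1.851931 = 12.407879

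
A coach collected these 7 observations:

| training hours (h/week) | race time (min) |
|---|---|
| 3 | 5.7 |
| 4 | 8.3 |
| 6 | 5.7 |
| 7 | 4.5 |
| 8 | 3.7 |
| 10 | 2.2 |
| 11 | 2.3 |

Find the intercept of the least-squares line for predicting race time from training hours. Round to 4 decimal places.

9.1920

n = 7, Σx = 49, Σy = 32.4, Σxy = 192.9, Σx² = 395
Sxx = Σx² − (Σx)²/n = 395 − 343 = 52
Sxy = Σxy − (Σx)(Σy)/n = 192.9 − 226.8 = -33.9
b = Sxy/Sxx = -33.9/52 = -0.651923
a = ȳ − b·x̄ = 4.628571 − (-0.651923)·7 = 9.192033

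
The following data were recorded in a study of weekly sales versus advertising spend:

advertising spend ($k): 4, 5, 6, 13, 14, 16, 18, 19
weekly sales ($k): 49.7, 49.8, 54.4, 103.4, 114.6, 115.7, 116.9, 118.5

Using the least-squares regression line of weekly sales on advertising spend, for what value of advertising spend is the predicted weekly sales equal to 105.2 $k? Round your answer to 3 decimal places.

n = 8, Σx = 95, Σy = 723, Σxy = 9929.7, Σx² = 1383
Sxx = Σx² − (Σx)²/n = 1383 − 1128.125 = 254.875
Sxy = Σxy − (Σx)(Σy)/n = 9929.7 − 8585.625 = 1344.075
b = Sxy/Sxx = 1344.075/254.875 = 5.273467
a = ȳ − b·x̄ = 90.375 − 5.273467·11.875 = 27.752575
Set a + b·x = 105.2: x = (105.2 − 27.752575) / 5.273467 = 14.686243

14.686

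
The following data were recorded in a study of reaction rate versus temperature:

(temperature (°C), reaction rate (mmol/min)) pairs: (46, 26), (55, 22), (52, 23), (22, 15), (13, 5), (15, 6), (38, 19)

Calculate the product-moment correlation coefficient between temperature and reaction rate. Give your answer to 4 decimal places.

0.9270

n = 7, Σx = 241, Σy = 116, Σxy = 4809, Σx² = 10167, Σy² = 2336
Sxx = Σx² − (Σx)²/n = 10167 − 8297.285714 = 1869.714286
Sxy = Σxy − (Σx)(Σy)/n = 4809 − 3993.714286 = 815.285714
Syy = Σy² − (Σy)²/n = 2336 − 1922.285714 = 413.714286
r = Sxy/√(Sxx·Syy) = 815.285714/√(773527.510204) = 815.285714/879.504127 = 0.926983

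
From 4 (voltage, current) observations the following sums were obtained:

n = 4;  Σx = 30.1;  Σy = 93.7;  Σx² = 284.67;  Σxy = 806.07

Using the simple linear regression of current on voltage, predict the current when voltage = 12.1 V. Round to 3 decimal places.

31.367

Sxx = Σx² − (Σx)²/n = 284.67 − 226.5025 = 58.1675
Sxy = Σxy − (Σx)(Σy)/n = 806.07 − 705.0925 = 100.9775
b = Sxy/Sxx = 100.9775/58.1675 = 1.735978
a = ȳ − b·x̄ = 23.425 − 1.735978·7.525 = 10.361766
ŷ(12.1) = a + b·12.1 = 10.361766 + 1.735978·12.1 = 31.367099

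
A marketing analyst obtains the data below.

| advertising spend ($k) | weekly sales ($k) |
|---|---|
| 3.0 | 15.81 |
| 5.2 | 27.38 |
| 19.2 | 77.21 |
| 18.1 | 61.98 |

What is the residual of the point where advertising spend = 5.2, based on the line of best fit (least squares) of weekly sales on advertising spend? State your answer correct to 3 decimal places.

n = 4, Σx = 45.5, Σy = 182.38, Σxy = 2794.076, Σx² = 732.29
Sxx = Σx² − (Σx)²/n = 732.29 − 517.5625 = 214.7275
Sxy = Σxy − (Σx)(Σy)/n = 2794.076 − 2074.5725 = 719.5035
b = Sxy/Sxx = 719.5035/214.7275 = 3.350775
a = ȳ − b·x̄ = 45.595 − 3.350775·11.375 = 7.479936
ŷ(5.2) = 7.479936 + 3.350775·5.2 = 24.903965
residual = y − ŷ = 27.38 − 24.903965 = 2.476035

2.476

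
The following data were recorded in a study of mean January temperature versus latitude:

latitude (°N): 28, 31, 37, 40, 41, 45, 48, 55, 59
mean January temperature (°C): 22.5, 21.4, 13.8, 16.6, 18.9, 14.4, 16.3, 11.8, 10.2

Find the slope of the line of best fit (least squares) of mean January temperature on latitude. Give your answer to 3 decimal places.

n = 9, Σx = 384, Σy = 145.9, Σxy = 5924.1, Σx² = 17230
Sxx = Σx² − (Σx)²/n = 17230 − 16384 = 846
Sxy = Σxy − (Σx)(Σy)/n = 5924.1 − 6225.066667 = -300.966667
b = Sxy/Sxx = -300.966667/846 = -0.355753

-0.356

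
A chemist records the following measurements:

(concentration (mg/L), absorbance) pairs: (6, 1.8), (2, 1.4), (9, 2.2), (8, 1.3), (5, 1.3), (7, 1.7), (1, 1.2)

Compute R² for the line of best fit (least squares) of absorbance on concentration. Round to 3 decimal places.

0.428

n = 7, Σx = 38, Σy = 10.9, Σxy = 63.4, Σx² = 260, Σy² = 17.75
Sxx = Σx² − (Σx)²/n = 260 − 206.285714 = 53.714286
Sxy = Σxy − (Σx)(Σy)/n = 63.4 − 59.171429 = 4.228571
Syy = Σy² − (Σy)²/n = 17.75 − 16.972857 = 0.777143
R² = Sxy²/(Sxx·Syy) = (4.228571)²/(53.714286·0.777143) = 0.428348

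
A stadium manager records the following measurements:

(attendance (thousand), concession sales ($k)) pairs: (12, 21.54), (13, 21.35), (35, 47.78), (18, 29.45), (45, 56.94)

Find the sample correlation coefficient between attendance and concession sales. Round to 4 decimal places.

0.9976

n = 5, Σx = 123, Σy = 177.06, Σxy = 5300.73, Σx² = 3887, Σy² = 7312.1886
Sxx = Σx² − (Σx)²/n = 3887 − 3025.8 = 861.2
Sxy = Σxy − (Σx)(Σy)/n = 5300.73 − 4355.676 = 945.054
Syy = Σy² − (Σy)²/n = 7312.1886 − 6270.04872 = 1042.13988
r = Sxy/√(Sxx·Syy) = 945.054/√(897490.864656) = 945.054/947.359945 = 0.997566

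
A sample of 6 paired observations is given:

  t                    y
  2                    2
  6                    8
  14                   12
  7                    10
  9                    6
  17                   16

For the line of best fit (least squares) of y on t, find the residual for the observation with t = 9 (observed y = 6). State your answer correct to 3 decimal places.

-2.866

n = 6, Σx = 55, Σy = 54, Σxy = 616, Σx² = 655
Sxx = Σx² − (Σx)²/n = 655 − 504.166667 = 150.833333
Sxy = Σxy − (Σx)(Σy)/n = 616 − 495 = 121
b = Sxy/Sxx = 121/150.833333 = 0.802210
a = ȳ − b·x̄ = 9 − 0.802210·9.166667 = 1.646409
ŷ(9) = 1.646409 + 0.802210·9 = 8.866298
residual = y − ŷ = 6 − 8.866298 = -2.866298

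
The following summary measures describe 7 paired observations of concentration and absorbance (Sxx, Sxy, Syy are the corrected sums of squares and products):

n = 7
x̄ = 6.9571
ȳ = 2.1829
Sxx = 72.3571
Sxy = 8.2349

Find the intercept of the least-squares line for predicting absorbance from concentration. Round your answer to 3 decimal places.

1.391

b = Sxy/Sxx = 8.2349/72.3571 = 0.113809
a = ȳ − b·x̄ = 2.1829 − 0.113809·6.9571 = 1.391118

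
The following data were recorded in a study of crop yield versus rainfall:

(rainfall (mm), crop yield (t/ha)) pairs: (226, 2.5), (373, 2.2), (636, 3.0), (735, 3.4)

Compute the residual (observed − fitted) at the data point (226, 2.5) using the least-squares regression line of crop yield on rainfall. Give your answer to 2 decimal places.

0.25

n = 4, Σx = 1970, Σy = 11.1, Σxy = 5792.6, Σx² = 1134926
Sxx = Σx² − (Σx)²/n = 1134926 − 970225 = 164701
Sxy = Σxy − (Σx)(Σy)/n = 5792.6 − 5466.75 = 325.85
b = Sxy/Sxx = 325.85/164701 = 0.001978
a = ȳ − b·x̄ = 2.775 − 0.001978·492.5 = 1.800621
ŷ(226) = 1.800621 + 0.001978·226 = 2.247747
residual = y − ŷ = 2.5 − 2.247747 = 0.252253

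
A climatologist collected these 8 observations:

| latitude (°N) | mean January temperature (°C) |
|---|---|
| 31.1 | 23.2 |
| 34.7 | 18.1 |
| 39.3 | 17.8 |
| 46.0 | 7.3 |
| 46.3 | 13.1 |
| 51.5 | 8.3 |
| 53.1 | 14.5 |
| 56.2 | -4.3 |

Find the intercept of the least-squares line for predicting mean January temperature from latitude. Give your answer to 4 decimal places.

47.0323

n = 8, Σx = 358.2, Σy = 98, Σxy = 3947.2, Σx² = 16605.78
Sxx = Σx² − (Σx)²/n = 16605.78 − 16038.405 = 567.375
Sxy = Σxy − (Σx)(Σy)/n = 3947.2 − 4387.95 = -440.75
b = Sxy/Sxx = -440.75/567.375 = -0.776823
a = ȳ − b·x̄ = 12.25 − (-0.776823)·44.775 = 47.032254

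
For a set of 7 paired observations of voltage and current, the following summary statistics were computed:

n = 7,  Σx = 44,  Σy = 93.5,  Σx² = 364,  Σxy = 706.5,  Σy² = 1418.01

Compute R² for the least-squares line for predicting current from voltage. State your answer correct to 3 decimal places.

0.954

Sxx = Σx² − (Σx)²/n = 364 − 276.571429 = 87.428571
Sxy = Σxy − (Σx)(Σy)/n = 706.5 − 587.714286 = 118.785714
Syy = Σy² − (Σy)²/n = 1418.01 − 1248.892857 = 169.117143
R² = Sxy²/(Sxx·Syy) = (118.785714)²/(87.428571·169.117143) = 0.954305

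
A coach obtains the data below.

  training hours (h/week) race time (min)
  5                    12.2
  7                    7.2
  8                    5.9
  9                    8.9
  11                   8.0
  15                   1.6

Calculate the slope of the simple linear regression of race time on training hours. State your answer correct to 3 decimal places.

-0.835

n = 6, Σx = 55, Σy = 43.8, Σxy = 350.7, Σx² = 565
Sxx = Σx² − (Σx)²/n = 565 − 504.166667 = 60.833333
Sxy = Σxy − (Σx)(Σy)/n = 350.7 − 401.5 = -50.8
b = Sxy/Sxx = -50.8/60.833333 = -0.835068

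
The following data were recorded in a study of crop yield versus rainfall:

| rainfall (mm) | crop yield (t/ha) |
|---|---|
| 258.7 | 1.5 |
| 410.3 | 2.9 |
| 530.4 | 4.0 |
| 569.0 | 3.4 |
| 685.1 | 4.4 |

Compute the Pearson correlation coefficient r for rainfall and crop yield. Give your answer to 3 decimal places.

n = 5, Σx = 2453.5, Σy = 16.2, Σxy = 8648.56, Σx² = 1309718.95, Σy² = 57.58
Sxx = Σx² − (Σx)²/n = 1309718.95 − 1203932.45 = 105786.5
Sxy = Σxy − (Σx)(Σy)/n = 8648.56 − 7949.34 = 699.22
Syy = Σy² − (Σy)²/n = 57.58 − 52.488 = 5.092
r = Sxy/√(Sxx·Syy) = 699.22/√(538664.858) = 699.22/733.937912 = 0.952696

0.953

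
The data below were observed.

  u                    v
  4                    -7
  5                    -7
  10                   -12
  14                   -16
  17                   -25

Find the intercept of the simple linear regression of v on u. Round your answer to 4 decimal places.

n = 5, Σx = 50, Σy = -67, Σxy = -832, Σx² = 626
Sxx = Σx² − (Σx)²/n = 626 − 500 = 126
Sxy = Σxy − (Σx)(Σy)/n = -832 − (-670) = -162
b = Sxy/Sxx = -162/126 = -1.285714
a = ȳ − b·x̄ = -13.4 − (-1.285714)·10 = -0.542857

-0.5429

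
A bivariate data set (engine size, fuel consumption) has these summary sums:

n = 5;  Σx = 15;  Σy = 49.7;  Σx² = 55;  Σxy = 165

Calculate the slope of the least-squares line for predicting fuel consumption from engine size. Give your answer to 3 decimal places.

Sxx = Σx² − (Σx)²/n = 55 − 45 = 10
Sxy = Σxy − (Σx)(Σy)/n = 165 − 149.1 = 15.9
b = Sxy/Sxx = 15.9/10 = 1.59

1.590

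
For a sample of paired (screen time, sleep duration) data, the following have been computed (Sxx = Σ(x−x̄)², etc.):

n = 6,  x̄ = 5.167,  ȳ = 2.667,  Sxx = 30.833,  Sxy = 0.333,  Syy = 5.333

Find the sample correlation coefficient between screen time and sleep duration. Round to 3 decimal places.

0.026

r = Sxy/√(Sxx·Syy) = 0.333/√(164.432389) = 0.333/12.823119 = 0.025969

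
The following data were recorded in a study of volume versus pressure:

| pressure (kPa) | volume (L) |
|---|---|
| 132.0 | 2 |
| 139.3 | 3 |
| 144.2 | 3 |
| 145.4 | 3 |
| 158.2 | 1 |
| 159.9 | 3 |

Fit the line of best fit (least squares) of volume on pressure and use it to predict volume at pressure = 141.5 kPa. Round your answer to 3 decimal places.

2.576

n = 6, Σx = 879, Σy = 15, Σxy = 2188.6, Σx² = 129358.54
Sxx = Σx² − (Σx)²/n = 129358.54 − 128773.5 = 585.04
Sxy = Σxy − (Σx)(Σy)/n = 2188.6 − 2197.5 = -8.9
b = Sxy/Sxx = -8.9/585.04 = -0.015213
a = ȳ − b·x̄ = 2.5 − (-0.015213)·146.5 = 4.728651
ŷ(141.5) = a + b·141.5 = 4.728651 + (-0.015213)·141.5 = 2.576063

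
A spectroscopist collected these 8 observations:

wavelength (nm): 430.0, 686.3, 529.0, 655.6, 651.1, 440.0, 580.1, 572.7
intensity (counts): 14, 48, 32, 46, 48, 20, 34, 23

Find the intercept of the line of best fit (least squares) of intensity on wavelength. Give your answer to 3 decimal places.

-39.949

n = 8, Σx = 4544.8, Σy = 265, Σxy = 158996.3, Σx² = 2647592.56
Sxx = Σx² − (Σx)²/n = 2647592.56 − 2581900.88 = 65691.68
Sxy = Σxy − (Σx)(Σy)/n = 158996.3 − 150546.5 = 8449.8
b = Sxy/Sxx = 8449.8/65691.68 = 0.128628
a = ȳ − b·x̄ = 33.125 − 0.128628·568.1 = -39.948658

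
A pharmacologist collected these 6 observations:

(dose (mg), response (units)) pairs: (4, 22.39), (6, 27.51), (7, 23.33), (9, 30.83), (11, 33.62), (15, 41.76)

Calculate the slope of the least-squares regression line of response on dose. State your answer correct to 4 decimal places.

1.7647

n = 6, Σx = 52, Σy = 179.44, Σxy = 1691.62, Σx² = 528
Sxx = Σx² − (Σx)²/n = 528 − 450.666667 = 77.333333
Sxy = Σxy − (Σx)(Σy)/n = 1691.62 − 1555.146667 = 136.473333
b = Sxy/Sxx = 136.473333/77.333333 = 1.764741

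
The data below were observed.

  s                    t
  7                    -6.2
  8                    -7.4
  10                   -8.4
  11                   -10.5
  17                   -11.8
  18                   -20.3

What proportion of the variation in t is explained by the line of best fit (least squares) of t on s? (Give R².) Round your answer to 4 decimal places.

n = 6, Σx = 71, Σy = -64.6, Σxy = -868.1, Σx² = 947, Σy² = 825.34
Sxx = Σx² − (Σx)²/n = 947 − 840.166667 = 106.833333
Sxy = Σxy − (Σx)(Σy)/n = -868.1 − (-764.433333) = -103.666667
Syy = Σy² − (Σy)²/n = 825.34 − 695.526667 = 129.813333
R² = Sxy²/(Sxx·Syy) = (-103.666667)²/(106.833333·129.813333) = 0.774912

0.7749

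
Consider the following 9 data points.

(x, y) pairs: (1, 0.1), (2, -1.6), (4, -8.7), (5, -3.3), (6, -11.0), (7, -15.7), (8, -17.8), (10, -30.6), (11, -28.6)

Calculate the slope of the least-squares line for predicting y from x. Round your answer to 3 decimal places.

-3.153

n = 9, Σx = 54, Σy = -117.2, Σxy = -993.3, Σx² = 416
Sxx = Σx² − (Σx)²/n = 416 − 324 = 92
Sxy = Σxy − (Σx)(Σy)/n = -993.3 − (-703.2) = -290.1
b = Sxy/Sxx = -290.1/92 = -3.153261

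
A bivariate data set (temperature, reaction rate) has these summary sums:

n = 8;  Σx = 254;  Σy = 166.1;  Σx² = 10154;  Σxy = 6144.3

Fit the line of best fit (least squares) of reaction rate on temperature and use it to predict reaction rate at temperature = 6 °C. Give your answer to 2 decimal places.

10.03

Sxx = Σx² − (Σx)²/n = 10154 − 8064.5 = 2089.5
Sxy = Σxy − (Σx)(Σy)/n = 6144.3 − 5273.675 = 870.625
b = Sxy/Sxx = 870.625/2089.5 = 0.416667
a = ȳ − b·x̄ = 20.7625 − 0.416667·31.75 = 7.533333
ŷ(6) = a + b·6 = 7.533333 + 0.416667·6 = 10.033333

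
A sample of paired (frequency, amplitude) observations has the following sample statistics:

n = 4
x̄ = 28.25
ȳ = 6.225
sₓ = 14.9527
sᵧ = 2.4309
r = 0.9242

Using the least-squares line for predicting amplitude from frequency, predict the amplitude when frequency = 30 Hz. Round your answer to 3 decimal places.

6.488

b = r · sᵧ/sₓ = 0.9242 · 2.4309/14.9527 = 0.150250
a = ȳ − b·x̄ = 6.225 − 0.150250·28.25 = 1.980448
ŷ(30) = a + b·30 = 1.980448 + 0.150250·30 = 6.487937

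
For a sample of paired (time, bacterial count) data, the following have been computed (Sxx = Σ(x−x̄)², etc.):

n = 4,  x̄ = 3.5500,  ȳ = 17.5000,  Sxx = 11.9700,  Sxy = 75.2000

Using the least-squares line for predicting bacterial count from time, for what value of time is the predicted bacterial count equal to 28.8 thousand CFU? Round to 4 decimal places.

b = Sxy/Sxx = 75.2/11.97 = 6.282373
a = ȳ − b·x̄ = 17.5 − 6.282373·3.55 = -4.802423
Set a + b·x = 28.8: x = (28.8 − (-4.802423)) / 6.282373 = 5.348684

5.3487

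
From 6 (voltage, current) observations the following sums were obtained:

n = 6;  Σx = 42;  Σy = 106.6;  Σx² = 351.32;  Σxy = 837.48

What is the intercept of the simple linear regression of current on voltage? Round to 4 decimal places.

6.6194

Sxx = Σx² − (Σx)²/n = 351.32 − 294 = 57.32
Sxy = Σxy − (Σx)(Σy)/n = 837.48 − 746.2 = 91.28
b = Sxy/Sxx = 91.28/57.32 = 1.592463
a = ȳ − b·x̄ = 17.766667 − 1.592463·7 = 6.619423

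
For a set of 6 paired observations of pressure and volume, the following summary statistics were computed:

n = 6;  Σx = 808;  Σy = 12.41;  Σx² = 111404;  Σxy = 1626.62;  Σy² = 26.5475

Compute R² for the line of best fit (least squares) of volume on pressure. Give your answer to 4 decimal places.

0.8719

Sxx = Σx² − (Σx)²/n = 111404 − 108810.666667 = 2593.333333
Sxy = Σxy − (Σx)(Σy)/n = 1626.62 − 1671.213333 = -44.593333
Syy = Σy² − (Σy)²/n = 26.5475 − 25.668017 = 0.879483
R² = Sxy²/(Sxx·Syy) = (-44.593333)²/(2593.333333·0.879483) = 0.871874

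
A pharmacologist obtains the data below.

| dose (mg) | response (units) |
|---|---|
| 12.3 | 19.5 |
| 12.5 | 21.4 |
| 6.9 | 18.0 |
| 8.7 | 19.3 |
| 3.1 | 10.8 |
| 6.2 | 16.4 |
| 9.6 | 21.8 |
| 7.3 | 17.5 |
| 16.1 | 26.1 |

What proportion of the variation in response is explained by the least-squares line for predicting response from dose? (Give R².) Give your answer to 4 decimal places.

n = 9, Σx = 82.7, Σy = 170.8, Σxy = 1691.86, Σx² = 883.55, Σy² = 3383
Sxx = Σx² − (Σx)²/n = 883.55 − 759.921111 = 123.628889
Sxy = Σxy − (Σx)(Σy)/n = 1691.86 − 1569.462222 = 122.397778
Syy = Σy² − (Σy)²/n = 3383 − 3241.404444 = 141.595556
R² = Sxy²/(Sxx·Syy) = (122.397778)²/(123.628889·141.595556) = 0.855810

0.8558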